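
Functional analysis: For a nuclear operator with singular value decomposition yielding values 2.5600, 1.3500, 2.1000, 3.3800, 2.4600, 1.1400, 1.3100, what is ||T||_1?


The nuclear norm is the sum of all singular values.
||T||_1 = 2.5600 + 1.3500 + 2.1000 + 3.3800 + 2.4600 + 1.1400 + 1.3100
= 14.3000

14.3000


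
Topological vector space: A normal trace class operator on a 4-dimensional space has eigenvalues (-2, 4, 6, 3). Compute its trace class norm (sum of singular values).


For a normal operator, singular values equal |eigenvalues|.
Trace norm = sum |lambda_i| = 2 + 4 + 6 + 3
= 15

15


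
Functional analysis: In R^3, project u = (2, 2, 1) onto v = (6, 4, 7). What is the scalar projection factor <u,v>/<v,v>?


Computing <u,v> = 2*6 + 2*4 + 1*7 = 27
Computing <v,v> = 6^2 + 4^2 + 7^2 = 101
Projection coefficient = 27/101 = 0.2673

0.2673


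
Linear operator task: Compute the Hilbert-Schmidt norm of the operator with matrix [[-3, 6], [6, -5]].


The Hilbert-Schmidt norm is sqrt(sum of squares of all entries).
Sum of squares = (-3)^2 + 6^2 + 6^2 + (-5)^2
= 9 + 36 + 36 + 25 = 106
||T||_HS = sqrt(106) = 10.2956

10.2956


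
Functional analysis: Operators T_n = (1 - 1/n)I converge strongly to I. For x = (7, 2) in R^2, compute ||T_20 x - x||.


T_20 x - x = (1 - 1/20)x - x = -x/20
||x|| = sqrt(53) = 7.2801
||T_20 x - x|| = ||x||/20 = 7.2801/20 = 0.3640

0.3640


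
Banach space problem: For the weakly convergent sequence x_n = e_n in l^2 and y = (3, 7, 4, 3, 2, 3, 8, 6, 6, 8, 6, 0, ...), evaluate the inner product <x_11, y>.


x_11 = e_11 is the standard basis vector with 1 in position 11.
<x_11, y> = y_11 = 6
As n -> infinity, <x_n, y> -> 0, confirming weak convergence of (x_n) to 0.

6


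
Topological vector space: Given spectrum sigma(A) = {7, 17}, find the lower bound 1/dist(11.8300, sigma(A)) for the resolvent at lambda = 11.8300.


dist(11.8300, {7, 17}) = min(|11.8300 - 7|, |11.8300 - 17|)
= min(4.8300, 5.1700) = 4.8300
Resolvent bound = 1/4.8300 = 0.2070

0.2070


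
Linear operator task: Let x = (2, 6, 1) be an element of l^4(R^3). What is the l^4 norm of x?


The l^4 norm = (sum |x_i|^4)^(1/4)
Sum of 4th powers = 16 + 1296 + 1 = 1313
||x||_4 = (1313)^(1/4) = 6.0196

6.0196


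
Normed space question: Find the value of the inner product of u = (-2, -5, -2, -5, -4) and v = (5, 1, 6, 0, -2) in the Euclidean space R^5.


Computing the standard inner product <u, v> = sum u_i * v_i
= -2*5 + -5*1 + -2*6 + -5*0 + -4*-2
= -10 + -5 + -12 + 0 + 8
= -19

-19


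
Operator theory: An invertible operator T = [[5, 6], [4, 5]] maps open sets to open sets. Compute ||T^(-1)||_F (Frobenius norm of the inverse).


det(T) = 5*5 - 6*4 = 1
T^(-1) = (1/1) * [[5, -6], [-4, 5]] = [[5.0000, -6.0000], [-4.0000, 5.0000]]
||T^(-1)||_F^2 = 5.0000^2 + (-6.0000)^2 + (-4.0000)^2 + 5.0000^2 = 102.0000
||T^(-1)||_F = sqrt(102.0000) = 10.0995

10.0995


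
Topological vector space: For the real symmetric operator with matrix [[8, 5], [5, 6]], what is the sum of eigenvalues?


For a self-adjoint (symmetric) matrix, the eigenvalues are real.
The sum of eigenvalues equals the trace of the matrix.
trace = 8 + 6 = 14

14


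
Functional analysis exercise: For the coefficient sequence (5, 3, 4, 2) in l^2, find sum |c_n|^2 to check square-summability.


sum |c_n|^2 = 5^2 + 3^2 + 4^2 + 2^2
= 25 + 9 + 16 + 4
= 54

54


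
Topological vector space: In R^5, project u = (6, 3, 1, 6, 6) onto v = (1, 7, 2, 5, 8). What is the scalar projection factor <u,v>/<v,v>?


Computing <u,v> = 6*1 + 3*7 + 1*2 + 6*5 + 6*8 = 107
Computing <v,v> = 1^2 + 7^2 + 2^2 + 5^2 + 8^2 = 143
Projection coefficient = 107/143 = 0.7483

0.7483


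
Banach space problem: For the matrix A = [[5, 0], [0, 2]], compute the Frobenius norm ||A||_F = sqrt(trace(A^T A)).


||A||_F^2 = sum a_ij^2
= 5^2 + 0^2 + 0^2 + 2^2
= 25 + 0 + 0 + 4 = 29
||A||_F = sqrt(29) = 5.3852

5.3852


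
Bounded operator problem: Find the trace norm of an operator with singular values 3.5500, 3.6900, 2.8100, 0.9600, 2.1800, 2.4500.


The nuclear norm is the sum of all singular values.
||T||_1 = 3.5500 + 3.6900 + 2.8100 + 0.9600 + 2.1800 + 2.4500
= 15.6400

15.6400


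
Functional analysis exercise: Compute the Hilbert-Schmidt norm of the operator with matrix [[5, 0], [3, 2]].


The Hilbert-Schmidt norm is sqrt(sum of squares of all entries).
Sum of squares = 5^2 + 0^2 + 3^2 + 2^2
= 25 + 0 + 9 + 4 = 38
||T||_HS = sqrt(38) = 6.1644

6.1644


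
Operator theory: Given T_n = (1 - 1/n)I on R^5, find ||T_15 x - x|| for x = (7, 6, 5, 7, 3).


T_15 x - x = (1 - 1/15)x - x = -x/15
||x|| = sqrt(168) = 12.9615
||T_15 x - x|| = ||x||/15 = 12.9615/15 = 0.8641

0.8641


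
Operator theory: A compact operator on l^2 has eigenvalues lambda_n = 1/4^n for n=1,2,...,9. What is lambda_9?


The eigenvalue formula gives lambda_9 = 1/4^9
= 1/262144
= 3.8147e-06

3.8147e-06


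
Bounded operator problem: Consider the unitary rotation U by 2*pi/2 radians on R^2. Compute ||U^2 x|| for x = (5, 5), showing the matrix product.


U is a rotation by theta = 2*pi/2
U^2 = rotation by 2*theta = 4*pi/2 = 0*pi/2 (mod 2*pi)
cos(0*pi/2) = 1.0000, sin(0*pi/2) = 0.0000
U^2 x = (1.0000 * 5 - 0.0000 * 5, 0.0000 * 5 + 1.0000 * 5)
= (5.0000, 5.0000)
||U^2 x|| = sqrt(5.0000^2 + 5.0000^2) = sqrt(50.0000) = 7.0711

7.0711


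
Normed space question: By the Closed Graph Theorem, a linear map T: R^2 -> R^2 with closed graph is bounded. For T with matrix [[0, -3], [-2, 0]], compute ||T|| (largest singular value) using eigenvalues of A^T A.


A^T A = [[4, 0], [0, 9]]
trace(A^T A) = 13, det(A^T A) = 36
discriminant = 13^2 - 4*36 = 25
Largest eigenvalue of A^T A = (trace + sqrt(disc))/2 = 9.0000
||T|| = sqrt(9.0000) = 3.0000

3.0000


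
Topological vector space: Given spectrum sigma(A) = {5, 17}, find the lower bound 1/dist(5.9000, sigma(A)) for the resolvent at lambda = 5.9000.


dist(5.9000, {5, 17}) = min(|5.9000 - 5|, |5.9000 - 17|)
= min(0.9000, 11.1000) = 0.9000
Resolvent bound = 1/0.9000 = 1.1111

1.1111


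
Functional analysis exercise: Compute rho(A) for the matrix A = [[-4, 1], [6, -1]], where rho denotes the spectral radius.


For a 2x2 matrix, eigenvalues satisfy lambda^2 - (trace)*lambda + det = 0
trace = -4 + -1 = -5
det = -4*-1 - 1*6 = -2
discriminant = (-5)^2 - 4*(-2) = 33
spectral radius = max |eigenvalue| = 5.3723

5.3723


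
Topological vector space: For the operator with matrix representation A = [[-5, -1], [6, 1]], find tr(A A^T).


trace(A * A^T) = sum of squares of all entries
= (-5)^2 + (-1)^2 + 6^2 + 1^2
= 25 + 1 + 36 + 1
= 63

63


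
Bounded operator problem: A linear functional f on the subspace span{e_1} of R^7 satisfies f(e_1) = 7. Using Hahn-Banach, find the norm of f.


The norm of f is given by ||f|| = sup_{||x||=1} |f(x)|.
On span{e_1}, ||e_1|| = 1, so ||f|| = |f(e_1)| / ||e_1||
= |7| / 1 = 7.0000

7.0000


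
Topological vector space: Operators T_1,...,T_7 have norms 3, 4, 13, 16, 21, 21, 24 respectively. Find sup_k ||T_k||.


By the Uniform Boundedness Principle, the supremum of norms is finite.
sup_k ||T_k|| = max(3, 4, 13, 16, 21, 21, 24) = 24

24


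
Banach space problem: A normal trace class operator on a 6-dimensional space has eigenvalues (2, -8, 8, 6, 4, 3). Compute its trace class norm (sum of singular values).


For a normal operator, singular values equal |eigenvalues|.
Trace norm = sum |lambda_i| = 2 + 8 + 8 + 6 + 4 + 3
= 31

31


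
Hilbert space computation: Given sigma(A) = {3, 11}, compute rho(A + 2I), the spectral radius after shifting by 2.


Spectrum of A + 2I = {5, 13}
Spectral radius = max |lambda| over the shifted spectrum
= max(5, 13) = 13

13


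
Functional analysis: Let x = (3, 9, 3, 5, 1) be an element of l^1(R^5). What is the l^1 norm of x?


The l^1 norm equals the sum of absolute values of all components.
||x||_1 = 3 + 9 + 3 + 5 + 1
= 21

21.0000


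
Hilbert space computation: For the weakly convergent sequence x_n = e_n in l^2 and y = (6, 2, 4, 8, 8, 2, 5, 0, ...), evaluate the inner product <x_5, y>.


x_5 = e_5 is the standard basis vector with 1 in position 5.
<x_5, y> = y_5 = 8
As n -> infinity, <x_n, y> -> 0, confirming weak convergence of (x_n) to 0.

8


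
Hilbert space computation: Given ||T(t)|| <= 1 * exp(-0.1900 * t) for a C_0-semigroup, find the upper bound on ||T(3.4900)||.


||T(3.4900)|| <= 1 * exp(-0.1900 * 3.4900)
= 1 * exp(-0.6631)
= 1 * 0.5153
= 0.5153

0.5153


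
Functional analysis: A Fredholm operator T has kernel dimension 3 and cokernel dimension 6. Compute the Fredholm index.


The Fredholm index is defined as ind(T) = dim(ker T) - dim(coker T)
= 3 - 6
= -3

-3


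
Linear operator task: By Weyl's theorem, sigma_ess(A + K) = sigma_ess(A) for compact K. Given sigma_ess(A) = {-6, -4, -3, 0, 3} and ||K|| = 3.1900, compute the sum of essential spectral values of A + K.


By Weyl's theorem, the essential spectrum is invariant under compact perturbations.
sigma_ess(A + K) = sigma_ess(A) = {-6, -4, -3, 0, 3}
Sum = -6 + -4 + -3 + 0 + 3 = -10

-10


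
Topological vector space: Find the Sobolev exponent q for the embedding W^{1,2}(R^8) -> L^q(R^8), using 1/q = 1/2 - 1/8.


Using the Sobolev embedding formula: 1/q = 1/p - k/n
1/q = 1/2 - 1/8 = 3/8
q = 1/(3/8) = 8/3 = 2.6667

2.6667


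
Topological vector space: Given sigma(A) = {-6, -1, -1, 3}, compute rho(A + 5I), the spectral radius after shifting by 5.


Spectrum of A + 5I = {-1, 4, 4, 8}
Spectral radius = max |lambda| over the shifted spectrum
= max(1, 4, 4, 8) = 8

8


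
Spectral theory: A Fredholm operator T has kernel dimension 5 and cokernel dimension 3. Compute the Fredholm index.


The Fredholm index is defined as ind(T) = dim(ker T) - dim(coker T)
= 5 - 3
= 2

2


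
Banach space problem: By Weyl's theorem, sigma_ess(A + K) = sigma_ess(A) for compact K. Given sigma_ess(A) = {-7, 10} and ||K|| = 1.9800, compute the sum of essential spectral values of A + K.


By Weyl's theorem, the essential spectrum is invariant under compact perturbations.
sigma_ess(A + K) = sigma_ess(A) = {-7, 10}
Sum = -7 + 10 = 3

3


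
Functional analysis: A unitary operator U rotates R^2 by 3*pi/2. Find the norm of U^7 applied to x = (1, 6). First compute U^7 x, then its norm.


U is a rotation by theta = 3*pi/2
U^7 = rotation by 7*theta = 21*pi/2 = 1*pi/2 (mod 2*pi)
cos(1*pi/2) = 0.0000, sin(1*pi/2) = 1.0000
U^7 x = (0.0000 * 1 - 1.0000 * 6, 1.0000 * 1 + 0.0000 * 6)
= (-6.0000, 1.0000)
||U^7 x|| = sqrt((-6.0000)^2 + 1.0000^2) = sqrt(37.0000) = 6.0828

6.0828


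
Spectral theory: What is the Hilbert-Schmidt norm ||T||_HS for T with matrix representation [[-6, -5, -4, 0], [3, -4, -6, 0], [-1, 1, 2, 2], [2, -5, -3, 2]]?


The Hilbert-Schmidt norm is sqrt(sum of squares of all entries).
Sum of squares = (-6)^2 + (-5)^2 + (-4)^2 + 0^2 + 3^2 + (-4)^2 + (-6)^2 + 0^2 + (-1)^2 + 1^2 + 2^2 + 2^2 + 2^2 + (-5)^2 + (-3)^2 + 2^2
= 36 + 25 + 16 + 0 + 9 + 16 + 36 + 0 + 1 + 1 + 4 + 4 + 4 + 25 + 9 + 4 = 190
||T||_HS = sqrt(190) = 13.7840

13.7840


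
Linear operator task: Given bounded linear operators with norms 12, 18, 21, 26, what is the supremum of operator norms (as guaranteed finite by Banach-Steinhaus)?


By the Uniform Boundedness Principle, the supremum of norms is finite.
sup_k ||T_k|| = max(12, 18, 21, 26) = 26

26


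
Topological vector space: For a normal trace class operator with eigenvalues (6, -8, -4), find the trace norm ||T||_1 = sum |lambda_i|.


For a normal operator, singular values equal |eigenvalues|.
Trace norm = sum |lambda_i| = 6 + 8 + 4
= 18

18


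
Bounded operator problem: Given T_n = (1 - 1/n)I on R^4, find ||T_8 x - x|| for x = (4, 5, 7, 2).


T_8 x - x = (1 - 1/8)x - x = -x/8
||x|| = sqrt(94) = 9.6954
||T_8 x - x|| = ||x||/8 = 9.6954/8 = 1.2119

1.2119


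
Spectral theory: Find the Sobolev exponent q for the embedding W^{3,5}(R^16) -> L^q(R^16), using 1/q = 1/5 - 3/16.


Using the Sobolev embedding formula: 1/q = 1/p - k/n
1/q = 1/5 - 3/16 = 1/80
q = 1/(1/80) = 80

80.0000


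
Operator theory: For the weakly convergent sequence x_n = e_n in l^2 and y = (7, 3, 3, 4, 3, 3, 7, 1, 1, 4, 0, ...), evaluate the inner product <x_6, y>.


x_6 = e_6 is the standard basis vector with 1 in position 6.
<x_6, y> = y_6 = 3
As n -> infinity, <x_n, y> -> 0, confirming weak convergence of (x_n) to 0.

3


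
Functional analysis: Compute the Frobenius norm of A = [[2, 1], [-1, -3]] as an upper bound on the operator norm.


||A||_F^2 = sum a_ij^2
= 2^2 + 1^2 + (-1)^2 + (-3)^2
= 4 + 1 + 1 + 9 = 15
||A||_F = sqrt(15) = 3.8730

3.8730


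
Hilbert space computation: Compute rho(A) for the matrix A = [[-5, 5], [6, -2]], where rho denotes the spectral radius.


For a 2x2 matrix, eigenvalues satisfy lambda^2 - (trace)*lambda + det = 0
trace = -5 + -2 = -7
det = -5*-2 - 5*6 = -20
discriminant = (-7)^2 - 4*(-20) = 129
spectral radius = max |eigenvalue| = 9.1789

9.1789


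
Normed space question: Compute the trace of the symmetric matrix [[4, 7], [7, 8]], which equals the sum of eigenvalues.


For a self-adjoint (symmetric) matrix, the eigenvalues are real.
The sum of eigenvalues equals the trace of the matrix.
trace = 4 + 8 = 12

12


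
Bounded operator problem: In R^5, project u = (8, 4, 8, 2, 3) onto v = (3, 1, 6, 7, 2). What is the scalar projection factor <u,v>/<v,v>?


Computing <u,v> = 8*3 + 4*1 + 8*6 + 2*7 + 3*2 = 96
Computing <v,v> = 3^2 + 1^2 + 6^2 + 7^2 + 2^2 = 99
Projection coefficient = 96/99 = 0.9697

0.9697


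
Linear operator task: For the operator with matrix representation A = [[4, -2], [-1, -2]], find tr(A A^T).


trace(A * A^T) = sum of squares of all entries
= 4^2 + (-2)^2 + (-1)^2 + (-2)^2
= 16 + 4 + 1 + 4
= 25

25


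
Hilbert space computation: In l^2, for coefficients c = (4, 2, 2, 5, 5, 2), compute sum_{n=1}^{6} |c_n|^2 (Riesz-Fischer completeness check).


sum |c_n|^2 = 4^2 + 2^2 + 2^2 + 5^2 + 5^2 + 2^2
= 16 + 4 + 4 + 25 + 25 + 4
= 78

78


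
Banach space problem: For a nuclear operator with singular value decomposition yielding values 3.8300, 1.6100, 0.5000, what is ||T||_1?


The nuclear norm is the sum of all singular values.
||T||_1 = 3.8300 + 1.6100 + 0.5000
= 5.9400

5.9400


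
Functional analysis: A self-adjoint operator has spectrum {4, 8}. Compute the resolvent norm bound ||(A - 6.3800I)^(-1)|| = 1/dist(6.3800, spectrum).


dist(6.3800, {4, 8}) = min(|6.3800 - 4|, |6.3800 - 8|)
= min(2.3800, 1.6200) = 1.6200
Resolvent bound = 1/1.6200 = 0.6173

0.6173


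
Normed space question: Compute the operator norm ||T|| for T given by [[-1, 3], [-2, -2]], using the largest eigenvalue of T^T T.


A^T A = [[5, 1], [1, 13]]
trace(A^T A) = 18, det(A^T A) = 64
discriminant = 18^2 - 4*64 = 68
Largest eigenvalue of A^T A = (trace + sqrt(disc))/2 = 13.1231
||T|| = sqrt(13.1231) = 3.6226

3.6226


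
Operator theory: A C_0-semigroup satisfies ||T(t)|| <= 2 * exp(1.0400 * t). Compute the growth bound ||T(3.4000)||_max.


||T(3.4000)|| <= 2 * exp(1.0400 * 3.4000)
= 2 * exp(3.5360)
= 2 * 34.3293
= 68.6587

68.6587


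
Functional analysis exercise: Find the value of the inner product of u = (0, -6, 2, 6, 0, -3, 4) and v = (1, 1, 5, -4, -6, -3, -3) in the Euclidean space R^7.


Computing the standard inner product <u, v> = sum u_i * v_i
= 0*1 + -6*1 + 2*5 + 6*-4 + 0*-6 + -3*-3 + 4*-3
= 0 + -6 + 10 + -24 + 0 + 9 + -12
= -23

-23


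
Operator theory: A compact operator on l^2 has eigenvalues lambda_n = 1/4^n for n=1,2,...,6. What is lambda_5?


The eigenvalue formula gives lambda_5 = 1/4^5
= 1/1024
= 9.7656e-04

9.7656e-04


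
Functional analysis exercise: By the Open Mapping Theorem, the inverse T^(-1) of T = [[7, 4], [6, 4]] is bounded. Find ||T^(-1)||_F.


det(T) = 7*4 - 4*6 = 4
T^(-1) = (1/4) * [[4, -4], [-6, 7]] = [[1.0000, -1.0000], [-1.5000, 1.7500]]
||T^(-1)||_F^2 = 1.0000^2 + (-1.0000)^2 + (-1.5000)^2 + 1.7500^2 = 7.3125
||T^(-1)||_F = sqrt(7.3125) = 2.7042

2.7042


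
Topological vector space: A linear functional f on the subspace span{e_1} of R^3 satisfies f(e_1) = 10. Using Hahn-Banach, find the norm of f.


The norm of f is given by ||f|| = sup_{||x||=1} |f(x)|.
On span{e_1}, ||e_1|| = 1, so ||f|| = |f(e_1)| / ||e_1||
= |10| / 1 = 10.0000

10.0000


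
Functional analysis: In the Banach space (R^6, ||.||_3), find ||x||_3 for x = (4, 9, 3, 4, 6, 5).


The l^3 norm = (sum |x_i|^3)^(1/3)
Sum of 3th powers = 64 + 729 + 27 + 64 + 216 + 125 = 1225
||x||_3 = (1225)^(1/3) = 10.6999

10.6999


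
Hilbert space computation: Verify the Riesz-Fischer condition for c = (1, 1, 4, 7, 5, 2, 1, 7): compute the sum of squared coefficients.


sum |c_n|^2 = 1^2 + 1^2 + 4^2 + 7^2 + 5^2 + 2^2 + 1^2 + 7^2
= 1 + 1 + 16 + 49 + 25 + 4 + 1 + 49
= 146

146


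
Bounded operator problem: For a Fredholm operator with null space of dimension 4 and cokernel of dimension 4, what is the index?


The Fredholm index is defined as ind(T) = dim(ker T) - dim(coker T)
= 4 - 4
= 0

0


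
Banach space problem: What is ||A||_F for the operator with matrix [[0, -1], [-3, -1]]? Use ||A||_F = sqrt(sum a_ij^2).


||A||_F^2 = sum a_ij^2
= 0^2 + (-1)^2 + (-3)^2 + (-1)^2
= 0 + 1 + 9 + 1 = 11
||A||_F = sqrt(11) = 3.3166

3.3166


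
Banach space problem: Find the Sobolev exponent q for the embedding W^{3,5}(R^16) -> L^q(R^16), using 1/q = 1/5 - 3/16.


Using the Sobolev embedding formula: 1/q = 1/p - k/n
1/q = 1/5 - 3/16 = 1/80
q = 1/(1/80) = 80

80.0000


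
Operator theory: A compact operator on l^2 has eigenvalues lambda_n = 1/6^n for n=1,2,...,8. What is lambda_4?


The eigenvalue formula gives lambda_4 = 1/6^4
= 1/1296
= 7.7160e-04

7.7160e-04


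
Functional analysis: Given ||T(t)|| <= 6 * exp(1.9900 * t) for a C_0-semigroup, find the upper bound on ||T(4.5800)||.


||T(4.5800)|| <= 6 * exp(1.9900 * 4.5800)
= 6 * exp(9.1142)
= 6 * 9083.3650
= 54500.1901

54500.1901


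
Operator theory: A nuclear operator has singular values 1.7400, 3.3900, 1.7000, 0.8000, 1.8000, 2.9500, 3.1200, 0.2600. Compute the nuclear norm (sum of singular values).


The nuclear norm is the sum of all singular values.
||T||_1 = 1.7400 + 3.3900 + 1.7000 + 0.8000 + 1.8000 + 2.9500 + 3.1200 + 0.2600
= 15.7600

15.7600


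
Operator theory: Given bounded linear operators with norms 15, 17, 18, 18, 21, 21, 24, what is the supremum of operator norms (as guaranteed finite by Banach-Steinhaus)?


By the Uniform Boundedness Principle, the supremum of norms is finite.
sup_k ||T_k|| = max(15, 17, 18, 18, 21, 21, 24) = 24

24


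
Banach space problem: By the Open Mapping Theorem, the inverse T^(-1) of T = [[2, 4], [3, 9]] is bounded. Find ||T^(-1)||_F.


det(T) = 2*9 - 4*3 = 6
T^(-1) = (1/6) * [[9, -4], [-3, 2]] = [[1.5000, -0.6667], [-0.5000, 0.3333]]
||T^(-1)||_F^2 = 1.5000^2 + (-0.6667)^2 + (-0.5000)^2 + 0.3333^2 = 3.0556
||T^(-1)||_F = sqrt(3.0556) = 1.7480

1.7480


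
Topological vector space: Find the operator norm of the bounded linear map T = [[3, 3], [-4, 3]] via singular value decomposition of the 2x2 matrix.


A^T A = [[25, -3], [-3, 18]]
trace(A^T A) = 43, det(A^T A) = 441
discriminant = 43^2 - 4*441 = 85
Largest eigenvalue of A^T A = (trace + sqrt(disc))/2 = 26.1098
||T|| = sqrt(26.1098) = 5.1098

5.1098


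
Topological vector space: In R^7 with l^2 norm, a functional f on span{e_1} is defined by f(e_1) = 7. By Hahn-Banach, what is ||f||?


The norm of f is given by ||f|| = sup_{||x||=1} |f(x)|.
On span{e_1}, ||e_1|| = 1, so ||f|| = |f(e_1)| / ||e_1||
= |7| / 1 = 7.0000

7.0000


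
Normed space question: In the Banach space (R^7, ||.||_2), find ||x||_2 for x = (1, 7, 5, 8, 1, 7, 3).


The l^2 norm = (sum |x_i|^2)^(1/2)
Sum of 2th powers = 1 + 49 + 25 + 64 + 1 + 49 + 9 = 198
||x||_2 = (198)^(1/2) = 14.0712

14.0712


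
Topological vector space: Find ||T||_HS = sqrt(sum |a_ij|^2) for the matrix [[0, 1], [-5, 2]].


The Hilbert-Schmidt norm is sqrt(sum of squares of all entries).
Sum of squares = 0^2 + 1^2 + (-5)^2 + 2^2
= 0 + 1 + 25 + 4 = 30
||T||_HS = sqrt(30) = 5.4772

5.4772


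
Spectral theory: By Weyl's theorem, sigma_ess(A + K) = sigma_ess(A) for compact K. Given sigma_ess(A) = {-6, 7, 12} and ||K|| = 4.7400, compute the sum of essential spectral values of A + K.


By Weyl's theorem, the essential spectrum is invariant under compact perturbations.
sigma_ess(A + K) = sigma_ess(A) = {-6, 7, 12}
Sum = -6 + 7 + 12 = 13

13


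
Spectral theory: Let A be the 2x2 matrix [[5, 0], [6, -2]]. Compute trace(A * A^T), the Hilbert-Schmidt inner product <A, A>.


trace(A * A^T) = sum of squares of all entries
= 5^2 + 0^2 + 6^2 + (-2)^2
= 25 + 0 + 36 + 4
= 65

65


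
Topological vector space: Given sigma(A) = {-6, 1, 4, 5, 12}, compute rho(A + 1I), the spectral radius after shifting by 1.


Spectrum of A + 1I = {-5, 2, 5, 6, 13}
Spectral radius = max |lambda| over the shifted spectrum
= max(5, 2, 5, 6, 13) = 13

13


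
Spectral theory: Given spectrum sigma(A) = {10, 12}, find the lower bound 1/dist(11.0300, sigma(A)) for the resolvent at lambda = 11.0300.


dist(11.0300, {10, 12}) = min(|11.0300 - 10|, |11.0300 - 12|)
= min(1.0300, 0.9700) = 0.9700
Resolvent bound = 1/0.9700 = 1.0309

1.0309


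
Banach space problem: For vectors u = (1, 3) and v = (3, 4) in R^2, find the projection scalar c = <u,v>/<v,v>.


Computing <u,v> = 1*3 + 3*4 = 15
Computing <v,v> = 3^2 + 4^2 = 25
Projection coefficient = 15/25 = 0.6000

0.6000


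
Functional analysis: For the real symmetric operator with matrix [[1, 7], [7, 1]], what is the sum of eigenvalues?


For a self-adjoint (symmetric) matrix, the eigenvalues are real.
The sum of eigenvalues equals the trace of the matrix.
trace = 1 + 1 = 2

2


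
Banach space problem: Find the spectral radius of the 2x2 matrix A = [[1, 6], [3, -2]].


For a 2x2 matrix, eigenvalues satisfy lambda^2 - (trace)*lambda + det = 0
trace = 1 + -2 = -1
det = 1*-2 - 6*3 = -20
discriminant = (-1)^2 - 4*(-20) = 81
spectral radius = max |eigenvalue| = 5.0000

5.0000


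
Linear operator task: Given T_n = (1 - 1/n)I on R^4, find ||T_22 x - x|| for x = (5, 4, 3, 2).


T_22 x - x = (1 - 1/22)x - x = -x/22
||x|| = sqrt(54) = 7.3485
||T_22 x - x|| = ||x||/22 = 7.3485/22 = 0.3340

0.3340


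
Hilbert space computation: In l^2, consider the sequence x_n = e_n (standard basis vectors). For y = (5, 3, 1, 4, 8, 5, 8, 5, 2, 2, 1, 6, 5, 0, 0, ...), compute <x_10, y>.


x_10 = e_10 is the standard basis vector with 1 in position 10.
<x_10, y> = y_10 = 2
As n -> infinity, <x_n, y> -> 0, confirming weak convergence of (x_n) to 0.

2


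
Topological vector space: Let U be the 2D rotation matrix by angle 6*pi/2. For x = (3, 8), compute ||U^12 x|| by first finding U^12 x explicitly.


U is a rotation by theta = 6*pi/2
U^12 = rotation by 12*theta = 72*pi/2 = 0*pi/2 (mod 2*pi)
cos(0*pi/2) = 1.0000, sin(0*pi/2) = 0.0000
U^12 x = (1.0000 * 3 - 0.0000 * 8, 0.0000 * 3 + 1.0000 * 8)
= (3.0000, 8.0000)
||U^12 x|| = sqrt(3.0000^2 + 8.0000^2) = sqrt(73.0000) = 8.5440

8.5440


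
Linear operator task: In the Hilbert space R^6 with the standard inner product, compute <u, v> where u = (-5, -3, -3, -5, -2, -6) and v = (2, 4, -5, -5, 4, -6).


Computing the standard inner product <u, v> = sum u_i * v_i
= -5*2 + -3*4 + -3*-5 + -5*-5 + -2*4 + -6*-6
= -10 + -12 + 15 + 25 + -8 + 36
= 46

46


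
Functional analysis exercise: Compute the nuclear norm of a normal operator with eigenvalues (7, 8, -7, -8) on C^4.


For a normal operator, singular values equal |eigenvalues|.
Trace norm = sum |lambda_i| = 7 + 8 + 7 + 8
= 30

30


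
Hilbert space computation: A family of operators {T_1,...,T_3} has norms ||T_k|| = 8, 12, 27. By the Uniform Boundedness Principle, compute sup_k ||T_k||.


By the Uniform Boundedness Principle, the supremum of norms is finite.
sup_k ||T_k|| = max(8, 12, 27) = 27

27


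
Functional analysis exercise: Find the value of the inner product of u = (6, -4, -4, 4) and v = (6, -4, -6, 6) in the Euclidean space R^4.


Computing the standard inner product <u, v> = sum u_i * v_i
= 6*6 + -4*-4 + -4*-6 + 4*6
= 36 + 16 + 24 + 24
= 100

100


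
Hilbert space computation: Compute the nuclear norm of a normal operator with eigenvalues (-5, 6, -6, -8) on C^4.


For a normal operator, singular values equal |eigenvalues|.
Trace norm = sum |lambda_i| = 5 + 6 + 6 + 8
= 25

25


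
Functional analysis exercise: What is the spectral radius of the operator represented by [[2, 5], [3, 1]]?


For a 2x2 matrix, eigenvalues satisfy lambda^2 - (trace)*lambda + det = 0
trace = 2 + 1 = 3
det = 2*1 - 5*3 = -13
discriminant = 3^2 - 4*(-13) = 61
spectral radius = max |eigenvalue| = 5.4051

5.4051


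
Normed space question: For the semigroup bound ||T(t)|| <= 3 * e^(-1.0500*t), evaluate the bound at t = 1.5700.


||T(1.5700)|| <= 3 * exp(-1.0500 * 1.5700)
= 3 * exp(-1.6485)
= 3 * 0.1923
= 0.5770

0.5770


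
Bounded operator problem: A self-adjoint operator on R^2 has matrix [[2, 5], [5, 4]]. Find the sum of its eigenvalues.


For a self-adjoint (symmetric) matrix, the eigenvalues are real.
The sum of eigenvalues equals the trace of the matrix.
trace = 2 + 4 = 6

6


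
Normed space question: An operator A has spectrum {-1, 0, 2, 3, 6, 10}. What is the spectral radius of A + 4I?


Spectrum of A + 4I = {3, 4, 6, 7, 10, 14}
Spectral radius = max |lambda| over the shifted spectrum
= max(3, 4, 6, 7, 10, 14) = 14

14


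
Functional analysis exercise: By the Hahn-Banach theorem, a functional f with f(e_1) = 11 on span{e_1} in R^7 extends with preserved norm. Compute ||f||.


The norm of f is given by ||f|| = sup_{||x||=1} |f(x)|.
On span{e_1}, ||e_1|| = 1, so ||f|| = |f(e_1)| / ||e_1||
= |11| / 1 = 11.0000

11.0000


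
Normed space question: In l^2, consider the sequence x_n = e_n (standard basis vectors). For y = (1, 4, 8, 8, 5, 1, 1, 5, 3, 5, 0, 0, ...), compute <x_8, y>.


x_8 = e_8 is the standard basis vector with 1 in position 8.
<x_8, y> = y_8 = 5
As n -> infinity, <x_n, y> -> 0, confirming weak convergence of (x_n) to 0.

5


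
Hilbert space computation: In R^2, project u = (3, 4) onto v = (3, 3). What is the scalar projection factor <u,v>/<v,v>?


Computing <u,v> = 3*3 + 4*3 = 21
Computing <v,v> = 3^2 + 3^2 = 18
Projection coefficient = 21/18 = 1.1667

1.1667


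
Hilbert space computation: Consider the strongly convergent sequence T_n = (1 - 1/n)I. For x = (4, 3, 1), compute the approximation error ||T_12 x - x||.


T_12 x - x = (1 - 1/12)x - x = -x/12
||x|| = sqrt(26) = 5.0990
||T_12 x - x|| = ||x||/12 = 5.0990/12 = 0.4249

0.4249


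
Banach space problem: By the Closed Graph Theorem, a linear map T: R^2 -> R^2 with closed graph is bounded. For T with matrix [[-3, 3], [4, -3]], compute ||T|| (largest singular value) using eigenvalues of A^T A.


A^T A = [[25, -21], [-21, 18]]
trace(A^T A) = 43, det(A^T A) = 9
discriminant = 43^2 - 4*9 = 1813
Largest eigenvalue of A^T A = (trace + sqrt(disc))/2 = 42.7897
||T|| = sqrt(42.7897) = 6.5414

6.5414


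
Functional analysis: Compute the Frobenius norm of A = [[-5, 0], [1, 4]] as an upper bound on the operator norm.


||A||_F^2 = sum a_ij^2
= (-5)^2 + 0^2 + 1^2 + 4^2
= 25 + 0 + 1 + 16 = 42
||A||_F = sqrt(42) = 6.4807

6.4807


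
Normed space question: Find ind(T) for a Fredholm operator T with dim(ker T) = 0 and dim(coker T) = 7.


The Fredholm index is defined as ind(T) = dim(ker T) - dim(coker T)
= 0 - 7
= -7

-7


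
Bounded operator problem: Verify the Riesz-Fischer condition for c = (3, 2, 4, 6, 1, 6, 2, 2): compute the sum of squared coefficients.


sum |c_n|^2 = 3^2 + 2^2 + 4^2 + 6^2 + 1^2 + 6^2 + 2^2 + 2^2
= 9 + 4 + 16 + 36 + 1 + 36 + 4 + 4
= 110

110


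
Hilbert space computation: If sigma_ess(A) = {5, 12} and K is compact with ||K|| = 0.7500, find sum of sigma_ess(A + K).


By Weyl's theorem, the essential spectrum is invariant under compact perturbations.
sigma_ess(A + K) = sigma_ess(A) = {5, 12}
Sum = 5 + 12 = 17

17


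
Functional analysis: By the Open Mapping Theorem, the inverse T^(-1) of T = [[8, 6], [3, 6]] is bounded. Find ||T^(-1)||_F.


det(T) = 8*6 - 6*3 = 30
T^(-1) = (1/30) * [[6, -6], [-3, 8]] = [[0.2000, -0.2000], [-0.1000, 0.2667]]
||T^(-1)||_F^2 = 0.2000^2 + (-0.2000)^2 + (-0.1000)^2 + 0.2667^2 = 0.1611
||T^(-1)||_F = sqrt(0.1611) = 0.4014

0.4014


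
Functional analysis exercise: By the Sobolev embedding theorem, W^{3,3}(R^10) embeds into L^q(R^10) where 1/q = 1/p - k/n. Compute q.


Using the Sobolev embedding formula: 1/q = 1/p - k/n
1/q = 1/3 - 3/10 = 1/30
q = 1/(1/30) = 30

30.0000


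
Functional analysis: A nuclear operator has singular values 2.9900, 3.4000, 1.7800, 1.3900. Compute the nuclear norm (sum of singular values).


The nuclear norm is the sum of all singular values.
||T||_1 = 2.9900 + 3.4000 + 1.7800 + 1.3900
= 9.5600

9.5600


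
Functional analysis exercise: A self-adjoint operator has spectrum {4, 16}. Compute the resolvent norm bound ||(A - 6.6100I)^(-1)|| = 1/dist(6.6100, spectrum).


dist(6.6100, {4, 16}) = min(|6.6100 - 4|, |6.6100 - 16|)
= min(2.6100, 9.3900) = 2.6100
Resolvent bound = 1/2.6100 = 0.3831

0.3831


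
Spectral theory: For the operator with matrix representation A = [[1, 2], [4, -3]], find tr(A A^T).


trace(A * A^T) = sum of squares of all entries
= 1^2 + 2^2 + 4^2 + (-3)^2
= 1 + 4 + 16 + 9
= 30

30


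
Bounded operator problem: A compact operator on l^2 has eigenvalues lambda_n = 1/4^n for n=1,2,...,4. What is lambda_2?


The eigenvalue formula gives lambda_2 = 1/4^2
= 1/16
= 0.0625

0.0625


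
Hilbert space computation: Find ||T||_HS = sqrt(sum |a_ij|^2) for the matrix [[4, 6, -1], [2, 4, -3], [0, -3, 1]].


The Hilbert-Schmidt norm is sqrt(sum of squares of all entries).
Sum of squares = 4^2 + 6^2 + (-1)^2 + 2^2 + 4^2 + (-3)^2 + 0^2 + (-3)^2 + 1^2
= 16 + 36 + 1 + 4 + 16 + 9 + 0 + 9 + 1 = 92
||T||_HS = sqrt(92) = 9.5917

9.5917


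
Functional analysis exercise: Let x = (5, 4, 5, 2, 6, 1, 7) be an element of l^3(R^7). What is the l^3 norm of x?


The l^3 norm = (sum |x_i|^3)^(1/3)
Sum of 3th powers = 125 + 64 + 125 + 8 + 216 + 1 + 343 = 882
||x||_3 = (882)^(1/3) = 9.5901

9.5901


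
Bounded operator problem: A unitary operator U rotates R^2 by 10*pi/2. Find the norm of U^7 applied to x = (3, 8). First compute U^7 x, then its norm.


U is a rotation by theta = 10*pi/2
U^7 = rotation by 7*theta = 70*pi/2 = 2*pi/2 (mod 2*pi)
cos(2*pi/2) = -1.0000, sin(2*pi/2) = 0.0000
U^7 x = (-1.0000 * 3 - 0.0000 * 8, 0.0000 * 3 + -1.0000 * 8)
= (-3.0000, -8.0000)
||U^7 x|| = sqrt((-3.0000)^2 + (-8.0000)^2) = sqrt(73.0000) = 8.5440

8.5440


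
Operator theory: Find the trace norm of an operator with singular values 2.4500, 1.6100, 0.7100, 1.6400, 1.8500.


The nuclear norm is the sum of all singular values.
||T||_1 = 2.4500 + 1.6100 + 0.7100 + 1.6400 + 1.8500
= 8.2600

8.2600


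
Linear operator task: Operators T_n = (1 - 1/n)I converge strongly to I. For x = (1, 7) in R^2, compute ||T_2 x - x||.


T_2 x - x = (1 - 1/2)x - x = -x/2
||x|| = sqrt(50) = 7.0711
||T_2 x - x|| = ||x||/2 = 7.0711/2 = 3.5355

3.5355


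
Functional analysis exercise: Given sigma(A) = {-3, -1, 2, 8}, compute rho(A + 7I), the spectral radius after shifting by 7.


Spectrum of A + 7I = {4, 6, 9, 15}
Spectral radius = max |lambda| over the shifted spectrum
= max(4, 6, 9, 15) = 15

15


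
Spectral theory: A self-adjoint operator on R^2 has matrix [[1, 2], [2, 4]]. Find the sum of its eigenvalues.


For a self-adjoint (symmetric) matrix, the eigenvalues are real.
The sum of eigenvalues equals the trace of the matrix.
trace = 1 + 4 = 5

5


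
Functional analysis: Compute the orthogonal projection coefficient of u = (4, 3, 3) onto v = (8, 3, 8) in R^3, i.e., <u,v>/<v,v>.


Computing <u,v> = 4*8 + 3*3 + 3*8 = 65
Computing <v,v> = 8^2 + 3^2 + 8^2 = 137
Projection coefficient = 65/137 = 0.4745

0.4745


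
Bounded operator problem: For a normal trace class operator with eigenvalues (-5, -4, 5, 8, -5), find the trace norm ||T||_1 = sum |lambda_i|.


For a normal operator, singular values equal |eigenvalues|.
Trace norm = sum |lambda_i| = 5 + 4 + 5 + 8 + 5
= 27

27


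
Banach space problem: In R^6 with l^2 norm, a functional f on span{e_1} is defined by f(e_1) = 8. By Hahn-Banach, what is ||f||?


The norm of f is given by ||f|| = sup_{||x||=1} |f(x)|.
On span{e_1}, ||e_1|| = 1, so ||f|| = |f(e_1)| / ||e_1||
= |8| / 1 = 8.0000

8.0000


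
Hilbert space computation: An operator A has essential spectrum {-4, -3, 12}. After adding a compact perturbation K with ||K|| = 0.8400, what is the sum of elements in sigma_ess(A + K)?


By Weyl's theorem, the essential spectrum is invariant under compact perturbations.
sigma_ess(A + K) = sigma_ess(A) = {-4, -3, 12}
Sum = -4 + -3 + 12 = 5

5


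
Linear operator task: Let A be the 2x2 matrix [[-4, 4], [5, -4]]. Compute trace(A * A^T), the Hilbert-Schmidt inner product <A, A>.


trace(A * A^T) = sum of squares of all entries
= (-4)^2 + 4^2 + 5^2 + (-4)^2
= 16 + 16 + 25 + 16
= 73

73


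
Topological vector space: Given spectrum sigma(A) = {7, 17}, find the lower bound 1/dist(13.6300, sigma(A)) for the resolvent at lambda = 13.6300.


dist(13.6300, {7, 17}) = min(|13.6300 - 7|, |13.6300 - 17|)
= min(6.6300, 3.3700) = 3.3700
Resolvent bound = 1/3.3700 = 0.2967

0.2967


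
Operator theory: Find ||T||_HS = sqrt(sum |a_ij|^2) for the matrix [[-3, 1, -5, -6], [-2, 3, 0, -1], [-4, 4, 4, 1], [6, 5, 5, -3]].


The Hilbert-Schmidt norm is sqrt(sum of squares of all entries).
Sum of squares = (-3)^2 + 1^2 + (-5)^2 + (-6)^2 + (-2)^2 + 3^2 + 0^2 + (-1)^2 + (-4)^2 + 4^2 + 4^2 + 1^2 + 6^2 + 5^2 + 5^2 + (-3)^2
= 9 + 1 + 25 + 36 + 4 + 9 + 0 + 1 + 16 + 16 + 16 + 1 + 36 + 25 + 25 + 9 = 229
||T||_HS = sqrt(229) = 15.1327

15.1327


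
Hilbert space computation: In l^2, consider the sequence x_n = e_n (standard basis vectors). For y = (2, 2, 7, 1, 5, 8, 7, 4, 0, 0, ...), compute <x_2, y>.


x_2 = e_2 is the standard basis vector with 1 in position 2.
<x_2, y> = y_2 = 2
As n -> infinity, <x_n, y> -> 0, confirming weak convergence of (x_n) to 0.

2


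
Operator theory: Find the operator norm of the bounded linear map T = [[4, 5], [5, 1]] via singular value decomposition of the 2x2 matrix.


A^T A = [[41, 25], [25, 26]]
trace(A^T A) = 67, det(A^T A) = 441
discriminant = 67^2 - 4*441 = 2725
Largest eigenvalue of A^T A = (trace + sqrt(disc))/2 = 59.6008
||T|| = sqrt(59.6008) = 7.7202

7.7202


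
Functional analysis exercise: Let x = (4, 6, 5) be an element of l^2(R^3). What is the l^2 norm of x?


The l^2 norm = (sum |x_i|^2)^(1/2)
Sum of 2th powers = 16 + 36 + 25 = 77
||x||_2 = (77)^(1/2) = 8.7750

8.7750


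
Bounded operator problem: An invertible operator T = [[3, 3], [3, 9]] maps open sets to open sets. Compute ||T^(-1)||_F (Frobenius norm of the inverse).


det(T) = 3*9 - 3*3 = 18
T^(-1) = (1/18) * [[9, -3], [-3, 3]] = [[0.5000, -0.1667], [-0.1667, 0.1667]]
||T^(-1)||_F^2 = 0.5000^2 + (-0.1667)^2 + (-0.1667)^2 + 0.1667^2 = 0.3333
||T^(-1)||_F = sqrt(0.3333) = 0.5774

0.5774


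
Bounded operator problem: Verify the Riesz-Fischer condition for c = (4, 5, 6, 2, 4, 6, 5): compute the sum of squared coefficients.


sum |c_n|^2 = 4^2 + 5^2 + 6^2 + 2^2 + 4^2 + 6^2 + 5^2
= 16 + 25 + 36 + 4 + 16 + 36 + 25
= 158

158


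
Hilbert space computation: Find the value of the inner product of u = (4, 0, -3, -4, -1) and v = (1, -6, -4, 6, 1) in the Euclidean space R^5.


Computing the standard inner product <u, v> = sum u_i * v_i
= 4*1 + 0*-6 + -3*-4 + -4*6 + -1*1
= 4 + 0 + 12 + -24 + -1
= -9

-9


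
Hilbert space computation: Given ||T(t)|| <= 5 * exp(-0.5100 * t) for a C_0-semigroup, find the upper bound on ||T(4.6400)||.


||T(4.6400)|| <= 5 * exp(-0.5100 * 4.6400)
= 5 * exp(-2.3664)
= 5 * 0.0938
= 0.4691

0.4691


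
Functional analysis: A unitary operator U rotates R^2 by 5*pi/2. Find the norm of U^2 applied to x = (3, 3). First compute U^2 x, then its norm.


U is a rotation by theta = 5*pi/2
U^2 = rotation by 2*theta = 10*pi/2 = 2*pi/2 (mod 2*pi)
cos(2*pi/2) = -1.0000, sin(2*pi/2) = 0.0000
U^2 x = (-1.0000 * 3 - 0.0000 * 3, 0.0000 * 3 + -1.0000 * 3)
= (-3.0000, -3.0000)
||U^2 x|| = sqrt((-3.0000)^2 + (-3.0000)^2) = sqrt(18.0000) = 4.2426

4.2426


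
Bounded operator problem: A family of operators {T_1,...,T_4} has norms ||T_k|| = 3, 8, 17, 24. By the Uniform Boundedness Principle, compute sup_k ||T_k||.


By the Uniform Boundedness Principle, the supremum of norms is finite.
sup_k ||T_k|| = max(3, 8, 17, 24) = 24

24


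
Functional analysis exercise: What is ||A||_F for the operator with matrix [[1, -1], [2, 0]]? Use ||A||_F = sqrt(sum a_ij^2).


||A||_F^2 = sum a_ij^2
= 1^2 + (-1)^2 + 2^2 + 0^2
= 1 + 1 + 4 + 0 = 6
||A||_F = sqrt(6) = 2.4495

2.4495


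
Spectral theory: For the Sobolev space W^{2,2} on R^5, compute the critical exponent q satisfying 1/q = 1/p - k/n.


Using the Sobolev embedding formula: 1/q = 1/p - k/n
1/q = 1/2 - 2/5 = 1/10
q = 1/(1/10) = 10

10.0000


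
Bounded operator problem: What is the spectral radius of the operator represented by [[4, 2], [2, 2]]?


For a 2x2 matrix, eigenvalues satisfy lambda^2 - (trace)*lambda + det = 0
trace = 4 + 2 = 6
det = 4*2 - 2*2 = 4
discriminant = 6^2 - 4*(4) = 20
spectral radius = max |eigenvalue| = 5.2361

5.2361


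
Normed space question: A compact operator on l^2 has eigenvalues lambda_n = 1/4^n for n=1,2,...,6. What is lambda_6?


The eigenvalue formula gives lambda_6 = 1/4^6
= 1/4096
= 2.4414e-04

2.4414e-04


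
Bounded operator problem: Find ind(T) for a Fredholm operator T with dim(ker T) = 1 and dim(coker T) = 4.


The Fredholm index is defined as ind(T) = dim(ker T) - dim(coker T)
= 1 - 4
= -3

-3


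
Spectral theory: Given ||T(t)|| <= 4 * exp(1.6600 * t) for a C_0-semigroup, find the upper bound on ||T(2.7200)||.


||T(2.7200)|| <= 4 * exp(1.6600 * 2.7200)
= 4 * exp(4.5152)
= 4 * 91.3958
= 365.5834

365.5834


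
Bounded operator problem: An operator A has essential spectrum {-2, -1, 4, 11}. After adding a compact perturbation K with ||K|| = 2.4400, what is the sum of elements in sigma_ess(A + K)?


By Weyl's theorem, the essential spectrum is invariant under compact perturbations.
sigma_ess(A + K) = sigma_ess(A) = {-2, -1, 4, 11}
Sum = -2 + -1 + 4 + 11 = 12

12


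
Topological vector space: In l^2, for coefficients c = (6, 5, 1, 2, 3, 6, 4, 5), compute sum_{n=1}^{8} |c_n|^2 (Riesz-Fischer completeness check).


sum |c_n|^2 = 6^2 + 5^2 + 1^2 + 2^2 + 3^2 + 6^2 + 4^2 + 5^2
= 36 + 25 + 1 + 4 + 9 + 36 + 16 + 25
= 152

152


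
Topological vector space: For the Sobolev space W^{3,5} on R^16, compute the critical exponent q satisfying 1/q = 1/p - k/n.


Using the Sobolev embedding formula: 1/q = 1/p - k/n
1/q = 1/5 - 3/16 = 1/80
q = 1/(1/80) = 80

80.0000


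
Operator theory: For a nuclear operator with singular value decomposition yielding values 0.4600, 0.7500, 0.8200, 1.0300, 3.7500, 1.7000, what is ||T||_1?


The nuclear norm is the sum of all singular values.
||T||_1 = 0.4600 + 0.7500 + 0.8200 + 1.0300 + 3.7500 + 1.7000
= 8.5100

8.5100


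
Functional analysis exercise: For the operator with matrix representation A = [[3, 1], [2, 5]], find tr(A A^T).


trace(A * A^T) = sum of squares of all entries
= 3^2 + 1^2 + 2^2 + 5^2
= 9 + 1 + 4 + 25
= 39

39


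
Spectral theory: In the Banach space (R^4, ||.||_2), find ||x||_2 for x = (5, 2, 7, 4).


The l^2 norm = (sum |x_i|^2)^(1/2)
Sum of 2th powers = 25 + 4 + 49 + 16 = 94
||x||_2 = (94)^(1/2) = 9.6954

9.6954


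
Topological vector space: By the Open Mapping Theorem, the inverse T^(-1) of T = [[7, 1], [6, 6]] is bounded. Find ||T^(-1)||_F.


det(T) = 7*6 - 1*6 = 36
T^(-1) = (1/36) * [[6, -1], [-6, 7]] = [[0.1667, -0.0278], [-0.1667, 0.1944]]
||T^(-1)||_F^2 = 0.1667^2 + (-0.0278)^2 + (-0.1667)^2 + 0.1944^2 = 0.0941
||T^(-1)||_F = sqrt(0.0941) = 0.3068

0.3068
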